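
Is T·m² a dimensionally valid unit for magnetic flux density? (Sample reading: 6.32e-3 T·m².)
No

magnetic flux density has SI base units: kg / (A * s^2)
T·m² does NOT reduce to kg / (A * s^2); a valid unit for magnetic flux density would be e.g. T.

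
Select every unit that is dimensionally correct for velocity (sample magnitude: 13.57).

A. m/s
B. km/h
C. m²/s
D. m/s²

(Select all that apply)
A, B

velocity has SI base units: m / s

Checking each option against m / s:
  A. m/s: ✓ matches
  B. km/h: ✓ matches
  C. m²/s: ✗ does not match
  D. m/s²: ✗ does not match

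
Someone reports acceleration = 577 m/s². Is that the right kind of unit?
Yes

acceleration has SI base units: m / s^2
m/s² reduces to the same SI base units, so it is a valid unit for acceleration.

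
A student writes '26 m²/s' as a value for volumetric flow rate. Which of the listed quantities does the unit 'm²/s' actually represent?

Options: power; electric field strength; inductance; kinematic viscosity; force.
kinematic viscosity

volumetric flow rate should have units dimensionally equivalent to m^3 / s (e.g. m³/s).
The given unit 'm²/s' reduces to m^2 / s. Of the listed options, that is the dimensionality of kinematic viscosity.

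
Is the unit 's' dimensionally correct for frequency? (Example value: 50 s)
No

frequency has SI base units: 1 / s
s does NOT reduce to 1 / s; a valid unit for frequency would be e.g. Hz.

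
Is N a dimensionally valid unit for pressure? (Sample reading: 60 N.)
No

pressure has SI base units: kg / (m * s^2)
N does NOT reduce to kg / (m * s^2); a valid unit for pressure would be e.g. Pa.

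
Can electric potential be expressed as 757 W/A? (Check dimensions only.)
Yes

electric potential has SI base units: kg * m^2 / (A * s^3)
W/A reduces to the same SI base units, so it is a valid unit for electric potential.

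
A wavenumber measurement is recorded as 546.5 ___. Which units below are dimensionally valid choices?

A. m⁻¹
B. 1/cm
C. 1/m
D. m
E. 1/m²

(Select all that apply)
A, B, C

wavenumber has SI base units: 1 / m

Checking each option against 1 / m:
  A. m⁻¹: ✓ matches
  B. 1/cm: ✓ matches
  C. 1/m: ✓ matches
  D. m: ✗ does not match
  E. 1/m²: ✗ does not match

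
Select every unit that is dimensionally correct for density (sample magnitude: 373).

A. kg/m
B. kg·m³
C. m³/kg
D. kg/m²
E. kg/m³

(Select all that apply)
E

density has SI base units: kg / m^3

Checking each option against kg / m^3:
  A. kg/m: ✗ does not match
  B. kg·m³: ✗ does not match
  C. m³/kg: ✗ does not match
  D. kg/m²: ✗ does not match
  E. kg/m³: ✓ matches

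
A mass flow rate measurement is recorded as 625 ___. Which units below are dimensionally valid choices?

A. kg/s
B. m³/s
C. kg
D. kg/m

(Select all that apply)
A

mass flow rate has SI base units: kg / s

Checking each option against kg / s:
  A. kg/s: ✓ matches
  B. m³/s: ✗ does not match
  C. kg: ✗ does not match
  D. kg/m: ✗ does not match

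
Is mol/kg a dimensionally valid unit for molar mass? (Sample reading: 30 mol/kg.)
No

molar mass has SI base units: kg / mol
mol/kg does NOT reduce to kg / mol; a valid unit for molar mass would be e.g. kg/mol.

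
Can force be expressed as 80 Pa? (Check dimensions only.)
No

force has SI base units: kg * m / s^2
Pa does NOT reduce to kg * m / s^2; a valid unit for force would be e.g. N.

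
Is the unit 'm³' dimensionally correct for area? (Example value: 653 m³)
No

area has SI base units: m^2
m³ does NOT reduce to m^2; a valid unit for area would be e.g. m².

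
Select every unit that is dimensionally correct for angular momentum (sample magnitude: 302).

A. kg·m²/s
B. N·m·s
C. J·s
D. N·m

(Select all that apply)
A, B, C

angular momentum has SI base units: kg * m^2 / s

Checking each option against kg * m^2 / s:
  A. kg·m²/s: ✓ matches
  B. N·m·s: ✓ matches
  C. J·s: ✓ matches
  D. N·m: ✗ does not match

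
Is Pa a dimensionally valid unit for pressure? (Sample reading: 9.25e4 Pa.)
Yes

pressure has SI base units: kg / (m * s^2)
Pa reduces to the same SI base units, so it is a valid unit for pressure.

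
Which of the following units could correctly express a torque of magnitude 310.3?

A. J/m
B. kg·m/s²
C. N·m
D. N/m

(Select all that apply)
C

torque has SI base units: kg * m^2 / s^2

Checking each option against kg * m^2 / s^2:
  A. J/m: ✗ does not match
  B. kg·m/s²: ✗ does not match
  C. N·m: ✓ matches
  D. N/m: ✗ does not match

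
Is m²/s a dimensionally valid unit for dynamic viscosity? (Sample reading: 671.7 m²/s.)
No

dynamic viscosity has SI base units: kg / (m * s)
m²/s does NOT reduce to kg / (m * s); a valid unit for dynamic viscosity would be e.g. Pa·s.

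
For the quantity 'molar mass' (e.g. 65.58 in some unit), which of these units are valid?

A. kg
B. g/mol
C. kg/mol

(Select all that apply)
B, C

molar mass has SI base units: kg / mol

Checking each option against kg / mol:
  A. kg: ✗ does not match
  B. g/mol: ✓ matches
  C. kg/mol: ✓ matches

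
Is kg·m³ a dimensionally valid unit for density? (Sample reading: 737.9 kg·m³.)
No

density has SI base units: kg / m^3
kg·m³ does NOT reduce to kg / m^3; a valid unit for density would be e.g. kg/m³.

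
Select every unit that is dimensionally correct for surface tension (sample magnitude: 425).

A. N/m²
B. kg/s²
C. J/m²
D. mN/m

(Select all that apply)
B, C, D

surface tension has SI base units: kg / s^2

Checking each option against kg / s^2:
  A. N/m²: ✗ does not match
  B. kg/s²: ✓ matches
  C. J/m²: ✓ matches
  D. mN/m: ✓ matches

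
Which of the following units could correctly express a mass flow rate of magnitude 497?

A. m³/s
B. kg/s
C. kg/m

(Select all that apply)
B

mass flow rate has SI base units: kg / s

Checking each option against kg / s:
  A. m³/s: ✗ does not match
  B. kg/s: ✓ matches
  C. kg/m: ✗ does not match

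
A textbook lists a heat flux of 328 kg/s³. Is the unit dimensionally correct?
Yes

heat flux has SI base units: kg / s^3
kg/s³ reduces to the same SI base units, so it is a valid unit for heat flux.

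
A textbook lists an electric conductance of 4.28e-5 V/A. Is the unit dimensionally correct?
No

electric conductance has SI base units: A^2 * s^3 / (kg * m^2)
V/A does NOT reduce to A^2 * s^3 / (kg * m^2); a valid unit for electric conductance would be e.g. S.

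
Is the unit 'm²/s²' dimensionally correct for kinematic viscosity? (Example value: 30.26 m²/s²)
No

kinematic viscosity has SI base units: m^2 / s
m²/s² does NOT reduce to m^2 / s; a valid unit for kinematic viscosity would be e.g. m²/s.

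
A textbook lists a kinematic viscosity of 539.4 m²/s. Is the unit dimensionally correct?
Yes

kinematic viscosity has SI base units: m^2 / s
m²/s reduces to the same SI base units, so it is a valid unit for kinematic viscosity.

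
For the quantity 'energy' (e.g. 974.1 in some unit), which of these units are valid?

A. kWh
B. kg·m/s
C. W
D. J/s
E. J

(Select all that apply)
A, E

energy has SI base units: kg * m^2 / s^2

Checking each option against kg * m^2 / s^2:
  A. kWh: ✓ matches
  B. kg·m/s: ✗ does not match
  C. W: ✗ does not match
  D. J/s: ✗ does not match
  E. J: ✓ matches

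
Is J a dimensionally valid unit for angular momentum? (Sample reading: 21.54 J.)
No

angular momentum has SI base units: kg * m^2 / s
J does NOT reduce to kg * m^2 / s; a valid unit for angular momentum would be e.g. kg·m²/s.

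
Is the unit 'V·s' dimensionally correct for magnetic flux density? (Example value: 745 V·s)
No

magnetic flux density has SI base units: kg / (A * s^2)
V·s does NOT reduce to kg / (A * s^2); a valid unit for magnetic flux density would be e.g. T.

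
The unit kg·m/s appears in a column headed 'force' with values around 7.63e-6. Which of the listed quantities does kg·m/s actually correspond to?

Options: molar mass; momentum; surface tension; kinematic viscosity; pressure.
momentum

force should have units dimensionally equivalent to kg * m / s^2 (e.g. N).
The given unit 'kg·m/s' reduces to kg * m / s. Of the listed options, that is the dimensionality of momentum.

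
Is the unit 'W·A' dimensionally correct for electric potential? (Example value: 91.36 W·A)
No

electric potential has SI base units: kg * m^2 / (A * s^3)
W·A does NOT reduce to kg * m^2 / (A * s^3); a valid unit for electric potential would be e.g. V.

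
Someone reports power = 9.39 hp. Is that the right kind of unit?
Yes

power has SI base units: kg * m^2 / s^3
hp reduces to the same SI base units, so it is a valid unit for power.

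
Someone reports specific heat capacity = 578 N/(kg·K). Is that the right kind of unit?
No

specific heat capacity has SI base units: m^2 / (s^2 * K)
N/(kg·K) does NOT reduce to m^2 / (s^2 * K); a valid unit for specific heat capacity would be e.g. J/(kg·K).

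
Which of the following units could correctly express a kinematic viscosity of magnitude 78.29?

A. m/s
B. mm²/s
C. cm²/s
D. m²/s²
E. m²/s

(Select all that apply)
B, C, E

kinematic viscosity has SI base units: m^2 / s

Checking each option against m^2 / s:
  A. m/s: ✗ does not match
  B. mm²/s: ✓ matches
  C. cm²/s: ✓ matches
  D. m²/s²: ✗ does not match
  E. m²/s: ✓ matches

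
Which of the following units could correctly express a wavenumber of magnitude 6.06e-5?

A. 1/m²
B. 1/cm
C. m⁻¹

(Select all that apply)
B, C

wavenumber has SI base units: 1 / m

Checking each option against 1 / m:
  A. 1/m²: ✗ does not match
  B. 1/cm: ✓ matches
  C. m⁻¹: ✓ matches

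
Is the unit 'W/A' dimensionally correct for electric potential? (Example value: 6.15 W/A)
Yes

electric potential has SI base units: kg * m^2 / (A * s^3)
W/A reduces to the same SI base units, so it is a valid unit for electric potential.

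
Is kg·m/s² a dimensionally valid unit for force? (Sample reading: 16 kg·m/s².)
Yes

force has SI base units: kg * m / s^2
kg·m/s² reduces to the same SI base units, so it is a valid unit for force.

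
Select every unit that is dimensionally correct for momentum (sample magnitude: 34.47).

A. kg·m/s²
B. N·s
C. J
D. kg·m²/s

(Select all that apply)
B

momentum has SI base units: kg * m / s

Checking each option against kg * m / s:
  A. kg·m/s²: ✗ does not match
  B. N·s: ✓ matches
  C. J: ✗ does not match
  D. kg·m²/s: ✗ does not match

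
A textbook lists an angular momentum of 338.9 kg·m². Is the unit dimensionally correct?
No

angular momentum has SI base units: kg * m^2 / s
kg·m² does NOT reduce to kg * m^2 / s; a valid unit for angular momentum would be e.g. kg·m²/s.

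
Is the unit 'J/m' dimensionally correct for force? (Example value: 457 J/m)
Yes

force has SI base units: kg * m / s^2
J/m reduces to the same SI base units, so it is a valid unit for force.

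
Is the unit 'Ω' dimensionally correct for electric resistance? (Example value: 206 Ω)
Yes

electric resistance has SI base units: kg * m^2 / (A^2 * s^3)
Ω reduces to the same SI base units, so it is a valid unit for electric resistance.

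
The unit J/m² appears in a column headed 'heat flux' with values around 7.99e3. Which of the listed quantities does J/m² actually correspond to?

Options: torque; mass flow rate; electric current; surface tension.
surface tension

heat flux should have units dimensionally equivalent to kg / s^3 (e.g. W/m²).
The given unit 'J/m²' reduces to kg / s^2. Of the listed options, that is the dimensionality of surface tension.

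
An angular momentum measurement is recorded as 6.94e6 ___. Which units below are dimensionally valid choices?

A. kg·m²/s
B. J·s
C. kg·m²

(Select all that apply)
A, B

angular momentum has SI base units: kg * m^2 / s

Checking each option against kg * m^2 / s:
  A. kg·m²/s: ✓ matches
  B. J·s: ✓ matches
  C. kg·m²: ✗ does not match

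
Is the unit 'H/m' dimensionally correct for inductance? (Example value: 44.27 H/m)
No

inductance has SI base units: kg * m^2 / (A^2 * s^2)
H/m does NOT reduce to kg * m^2 / (A^2 * s^2); a valid unit for inductance would be e.g. H.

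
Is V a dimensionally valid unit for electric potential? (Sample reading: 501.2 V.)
Yes

electric potential has SI base units: kg * m^2 / (A * s^3)
V reduces to the same SI base units, so it is a valid unit for electric potential.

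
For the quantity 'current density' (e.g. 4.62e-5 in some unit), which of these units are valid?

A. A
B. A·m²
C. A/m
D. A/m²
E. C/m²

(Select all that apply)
D

current density has SI base units: A / m^2

Checking each option against A / m^2:
  A. A: ✗ does not match
  B. A·m²: ✗ does not match
  C. A/m: ✗ does not match
  D. A/m²: ✓ matches
  E. C/m²: ✗ does not match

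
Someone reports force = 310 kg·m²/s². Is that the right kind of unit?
No

force has SI base units: kg * m / s^2
kg·m²/s² does NOT reduce to kg * m / s^2; a valid unit for force would be e.g. N.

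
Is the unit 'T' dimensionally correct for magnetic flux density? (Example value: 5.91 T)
Yes

magnetic flux density has SI base units: kg / (A * s^2)
T reduces to the same SI base units, so it is a valid unit for magnetic flux density.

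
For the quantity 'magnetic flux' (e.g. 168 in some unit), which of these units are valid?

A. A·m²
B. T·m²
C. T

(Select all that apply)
B

magnetic flux has SI base units: kg * m^2 / (A * s^2)

Checking each option against kg * m^2 / (A * s^2):
  A. A·m²: ✗ does not match
  B. T·m²: ✓ matches
  C. T: ✗ does not match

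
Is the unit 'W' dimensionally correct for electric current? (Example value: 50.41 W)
No

electric current has SI base units: A
W does NOT reduce to A; a valid unit for electric current would be e.g. A.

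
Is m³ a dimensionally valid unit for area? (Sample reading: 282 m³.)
No

area has SI base units: m^2
m³ does NOT reduce to m^2; a valid unit for area would be e.g. m².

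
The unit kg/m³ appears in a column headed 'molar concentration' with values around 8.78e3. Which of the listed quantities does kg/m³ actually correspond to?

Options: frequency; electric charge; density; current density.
density

molar concentration should have units dimensionally equivalent to mol / m^3 (e.g. mol/m³).
The given unit 'kg/m³' reduces to kg / m^3. Of the listed options, that is the dimensionality of density.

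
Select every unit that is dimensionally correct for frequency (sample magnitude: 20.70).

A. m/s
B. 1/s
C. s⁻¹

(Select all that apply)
B, C

frequency has SI base units: 1 / s

Checking each option against 1 / s:
  A. m/s: ✗ does not match
  B. 1/s: ✓ matches
  C. s⁻¹: ✓ matches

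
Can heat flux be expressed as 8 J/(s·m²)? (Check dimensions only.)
Yes

heat flux has SI base units: kg / s^3
J/(s·m²) reduces to the same SI base units, so it is a valid unit for heat flux.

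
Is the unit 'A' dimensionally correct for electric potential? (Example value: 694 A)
No

electric potential has SI base units: kg * m^2 / (A * s^3)
A does NOT reduce to kg * m^2 / (A * s^3); a valid unit for electric potential would be e.g. V.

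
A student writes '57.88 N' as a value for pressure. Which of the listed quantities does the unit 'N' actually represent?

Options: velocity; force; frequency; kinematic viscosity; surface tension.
force

pressure should have units dimensionally equivalent to kg / (m * s^2) (e.g. Pa).
The given unit 'N' reduces to kg * m / s^2. Of the listed options, that is the dimensionality of force.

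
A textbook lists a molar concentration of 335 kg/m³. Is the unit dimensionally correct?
No

molar concentration has SI base units: mol / m^3
kg/m³ does NOT reduce to mol / m^3; a valid unit for molar concentration would be e.g. mol/m³.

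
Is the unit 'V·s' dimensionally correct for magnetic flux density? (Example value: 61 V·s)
No

magnetic flux density has SI base units: kg / (A * s^2)
V·s does NOT reduce to kg / (A * s^2); a valid unit for magnetic flux density would be e.g. T.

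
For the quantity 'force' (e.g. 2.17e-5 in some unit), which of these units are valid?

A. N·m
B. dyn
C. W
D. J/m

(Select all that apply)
B, D

force has SI base units: kg * m / s^2

Checking each option against kg * m / s^2:
  A. N·m: ✗ does not match
  B. dyn: ✓ matches
  C. W: ✗ does not match
  D. J/m: ✓ matches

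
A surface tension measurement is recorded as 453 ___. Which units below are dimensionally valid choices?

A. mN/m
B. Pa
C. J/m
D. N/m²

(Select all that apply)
A

surface tension has SI base units: kg / s^2

Checking each option against kg / s^2:
  A. mN/m: ✓ matches
  B. Pa: ✗ does not match
  C. J/m: ✗ does not match
  D. N/m²: ✗ does not match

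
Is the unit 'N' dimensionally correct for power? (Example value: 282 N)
No

power has SI base units: kg * m^2 / s^3
N does NOT reduce to kg * m^2 / s^3; a valid unit for power would be e.g. W.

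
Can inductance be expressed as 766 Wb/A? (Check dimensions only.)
Yes

inductance has SI base units: kg * m^2 / (A^2 * s^2)
Wb/A reduces to the same SI base units, so it is a valid unit for inductance.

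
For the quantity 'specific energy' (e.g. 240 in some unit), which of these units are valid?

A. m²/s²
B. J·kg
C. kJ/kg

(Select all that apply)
A, C

specific energy has SI base units: m^2 / s^2

Checking each option against m^2 / s^2:
  A. m²/s²: ✓ matches
  B. J·kg: ✗ does not match
  C. kJ/kg: ✓ matches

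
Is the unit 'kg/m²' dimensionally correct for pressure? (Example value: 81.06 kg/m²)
No

pressure has SI base units: kg / (m * s^2)
kg/m² does NOT reduce to kg / (m * s^2); a valid unit for pressure would be e.g. Pa.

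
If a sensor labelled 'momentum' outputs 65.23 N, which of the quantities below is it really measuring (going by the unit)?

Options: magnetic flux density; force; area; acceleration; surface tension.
force

momentum should have units dimensionally equivalent to kg * m / s (e.g. kg·m/s).
The given unit 'N' reduces to kg * m / s^2. Of the listed options, that is the dimensionality of force.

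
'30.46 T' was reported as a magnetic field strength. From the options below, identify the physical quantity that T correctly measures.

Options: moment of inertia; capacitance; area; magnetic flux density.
magnetic flux density

magnetic field strength should have units dimensionally equivalent to A / m (e.g. A/m).
The given unit 'T' reduces to kg / (A * s^2). Of the listed options, that is the dimensionality of magnetic flux density.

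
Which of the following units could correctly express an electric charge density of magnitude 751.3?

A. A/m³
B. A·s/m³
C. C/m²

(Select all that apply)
B

electric charge density has SI base units: A * s / m^3

Checking each option against A * s / m^3:
  A. A/m³: ✗ does not match
  B. A·s/m³: ✓ matches
  C. C/m²: ✗ does not match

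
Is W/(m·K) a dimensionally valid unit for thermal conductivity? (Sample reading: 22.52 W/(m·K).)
Yes

thermal conductivity has SI base units: kg * m / (s^3 * K)
W/(m·K) reduces to the same SI base units, so it is a valid unit for thermal conductivity.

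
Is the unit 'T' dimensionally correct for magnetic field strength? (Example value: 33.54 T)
No

magnetic field strength has SI base units: A / m
T does NOT reduce to A / m; a valid unit for magnetic field strength would be e.g. A/m.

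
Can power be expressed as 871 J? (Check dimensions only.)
No

power has SI base units: kg * m^2 / s^3
J does NOT reduce to kg * m^2 / s^3; a valid unit for power would be e.g. W.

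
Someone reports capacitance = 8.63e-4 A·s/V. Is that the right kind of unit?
Yes

capacitance has SI base units: A^2 * s^4 / (kg * m^2)
A·s/V reduces to the same SI base units, so it is a valid unit for capacitance.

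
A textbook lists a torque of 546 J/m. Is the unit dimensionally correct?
No

torque has SI base units: kg * m^2 / s^2
J/m does NOT reduce to kg * m^2 / s^2; a valid unit for torque would be e.g. N·m.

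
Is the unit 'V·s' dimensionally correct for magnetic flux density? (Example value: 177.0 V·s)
No

magnetic flux density has SI base units: kg / (A * s^2)
V·s does NOT reduce to kg / (A * s^2); a valid unit for magnetic flux density would be e.g. T.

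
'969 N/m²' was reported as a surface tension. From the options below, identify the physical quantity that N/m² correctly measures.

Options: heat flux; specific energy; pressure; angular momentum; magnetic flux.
pressure

surface tension should have units dimensionally equivalent to kg / s^2 (e.g. N/m).
The given unit 'N/m²' reduces to kg / (m * s^2). Of the listed options, that is the dimensionality of pressure.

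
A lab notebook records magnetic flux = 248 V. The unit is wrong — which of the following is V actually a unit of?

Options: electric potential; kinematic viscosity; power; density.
electric potential

magnetic flux should have units dimensionally equivalent to kg * m^2 / (A * s^2) (e.g. Wb).
The given unit 'V' reduces to kg * m^2 / (A * s^3). Of the listed options, that is the dimensionality of electric potential.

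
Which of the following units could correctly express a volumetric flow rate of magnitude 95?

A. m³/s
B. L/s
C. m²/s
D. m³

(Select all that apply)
A, B

volumetric flow rate has SI base units: m^3 / s

Checking each option against m^3 / s:
  A. m³/s: ✓ matches
  B. L/s: ✓ matches
  C. m²/s: ✗ does not match
  D. m³: ✗ does not match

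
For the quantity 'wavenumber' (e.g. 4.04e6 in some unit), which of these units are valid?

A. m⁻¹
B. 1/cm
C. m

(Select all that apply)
A, B

wavenumber has SI base units: 1 / m

Checking each option against 1 / m:
  A. m⁻¹: ✓ matches
  B. 1/cm: ✓ matches
  C. m: ✗ does not match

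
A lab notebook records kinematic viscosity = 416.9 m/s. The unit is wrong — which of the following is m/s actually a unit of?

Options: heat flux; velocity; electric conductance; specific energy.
velocity

kinematic viscosity should have units dimensionally equivalent to m^2 / s (e.g. m²/s).
The given unit 'm/s' reduces to m / s. Of the listed options, that is the dimensionality of velocity.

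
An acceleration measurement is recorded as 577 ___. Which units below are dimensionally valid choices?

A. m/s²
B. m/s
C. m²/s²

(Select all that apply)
A

acceleration has SI base units: m / s^2

Checking each option against m / s^2:
  A. m/s²: ✓ matches
  B. m/s: ✗ does not match
  C. m²/s²: ✗ does not match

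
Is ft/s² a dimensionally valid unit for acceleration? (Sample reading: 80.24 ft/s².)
Yes

acceleration has SI base units: m / s^2
ft/s² reduces to the same SI base units, so it is a valid unit for acceleration.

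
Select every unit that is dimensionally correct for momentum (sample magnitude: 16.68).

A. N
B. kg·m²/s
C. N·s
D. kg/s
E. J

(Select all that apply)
C

momentum has SI base units: kg * m / s

Checking each option against kg * m / s:
  A. N: ✗ does not match
  B. kg·m²/s: ✗ does not match
  C. N·s: ✓ matches
  D. kg/s: ✗ does not match
  E. J: ✗ does not match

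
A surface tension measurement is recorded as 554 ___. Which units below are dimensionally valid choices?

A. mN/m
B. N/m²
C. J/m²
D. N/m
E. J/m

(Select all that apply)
A, C, D

surface tension has SI base units: kg / s^2

Checking each option against kg / s^2:
  A. mN/m: ✓ matches
  B. N/m²: ✗ does not match
  C. J/m²: ✓ matches
  D. N/m: ✓ matches
  E. J/m: ✗ does not match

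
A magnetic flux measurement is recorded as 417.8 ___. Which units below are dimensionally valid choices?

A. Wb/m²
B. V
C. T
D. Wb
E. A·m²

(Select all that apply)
D

magnetic flux has SI base units: kg * m^2 / (A * s^2)

Checking each option against kg * m^2 / (A * s^2):
  A. Wb/m²: ✗ does not match
  B. V: ✗ does not match
  C. T: ✗ does not match
  D. Wb: ✓ matches
  E. A·m²: ✗ does not match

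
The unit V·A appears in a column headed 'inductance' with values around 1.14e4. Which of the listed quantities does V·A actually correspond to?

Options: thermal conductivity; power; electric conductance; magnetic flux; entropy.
power

inductance should have units dimensionally equivalent to kg * m^2 / (A^2 * s^2) (e.g. H).
The given unit 'V·A' reduces to kg * m^2 / s^3. Of the listed options, that is the dimensionality of power.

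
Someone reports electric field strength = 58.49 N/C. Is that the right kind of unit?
Yes

electric field strength has SI base units: kg * m / (A * s^3)
N/C reduces to the same SI base units, so it is a valid unit for electric field strength.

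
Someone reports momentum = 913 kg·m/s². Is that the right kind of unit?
No

momentum has SI base units: kg * m / s
kg·m/s² does NOT reduce to kg * m / s; a valid unit for momentum would be e.g. kg·m/s.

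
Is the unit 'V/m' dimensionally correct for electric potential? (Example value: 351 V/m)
No

electric potential has SI base units: kg * m^2 / (A * s^3)
V/m does NOT reduce to kg * m^2 / (A * s^3); a valid unit for electric potential would be e.g. V.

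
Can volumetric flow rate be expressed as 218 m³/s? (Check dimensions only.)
Yes

volumetric flow rate has SI base units: m^3 / s
m³/s reduces to the same SI base units, so it is a valid unit for volumetric flow rate.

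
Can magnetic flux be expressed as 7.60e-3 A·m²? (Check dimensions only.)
No

magnetic flux has SI base units: kg * m^2 / (A * s^2)
A·m² does NOT reduce to kg * m^2 / (A * s^2); a valid unit for magnetic flux would be e.g. Wb.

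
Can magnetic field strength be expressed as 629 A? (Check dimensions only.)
No

magnetic field strength has SI base units: A / m
A does NOT reduce to A / m; a valid unit for magnetic field strength would be e.g. A/m.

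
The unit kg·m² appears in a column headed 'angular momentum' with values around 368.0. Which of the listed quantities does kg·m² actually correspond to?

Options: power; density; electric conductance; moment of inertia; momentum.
moment of inertia

angular momentum should have units dimensionally equivalent to kg * m^2 / s (e.g. kg·m²/s).
The given unit 'kg·m²' reduces to kg * m^2. Of the listed options, that is the dimensionality of moment of inertia.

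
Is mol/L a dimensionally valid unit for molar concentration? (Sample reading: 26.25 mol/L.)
Yes

molar concentration has SI base units: mol / m^3
mol/L reduces to the same SI base units, so it is a valid unit for molar concentration.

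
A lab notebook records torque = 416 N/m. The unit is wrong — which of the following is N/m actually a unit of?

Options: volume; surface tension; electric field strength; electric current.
surface tension

torque should have units dimensionally equivalent to kg * m^2 / s^2 (e.g. N·m).
The given unit 'N/m' reduces to kg / s^2. Of the listed options, that is the dimensionality of surface tension.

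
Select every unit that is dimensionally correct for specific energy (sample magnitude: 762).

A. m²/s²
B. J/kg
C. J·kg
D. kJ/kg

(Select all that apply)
A, B, D

specific energy has SI base units: m^2 / s^2

Checking each option against m^2 / s^2:
  A. m²/s²: ✓ matches
  B. J/kg: ✓ matches
  C. J·kg: ✗ does not match
  D. kJ/kg: ✓ matches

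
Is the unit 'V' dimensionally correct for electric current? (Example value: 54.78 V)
No

electric current has SI base units: A
V does NOT reduce to A; a valid unit for electric current would be e.g. A.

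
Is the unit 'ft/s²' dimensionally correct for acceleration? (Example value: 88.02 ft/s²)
Yes

acceleration has SI base units: m / s^2
ft/s² reduces to the same SI base units, so it is a valid unit for acceleration.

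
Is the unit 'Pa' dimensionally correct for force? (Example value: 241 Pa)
No

force has SI base units: kg * m / s^2
Pa does NOT reduce to kg * m / s^2; a valid unit for force would be e.g. N.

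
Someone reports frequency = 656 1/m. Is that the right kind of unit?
No

frequency has SI base units: 1 / s
1/m does NOT reduce to 1 / s; a valid unit for frequency would be e.g. Hz.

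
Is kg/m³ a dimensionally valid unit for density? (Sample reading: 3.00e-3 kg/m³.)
Yes

density has SI base units: kg / m^3
kg/m³ reduces to the same SI base units, so it is a valid unit for density.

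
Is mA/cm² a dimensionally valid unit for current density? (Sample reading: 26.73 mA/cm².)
Yes

current density has SI base units: A / m^2
mA/cm² reduces to the same SI base units, so it is a valid unit for current density.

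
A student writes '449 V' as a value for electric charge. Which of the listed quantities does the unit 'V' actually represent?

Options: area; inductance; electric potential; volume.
electric potential

electric charge should have units dimensionally equivalent to A * s (e.g. C).
The given unit 'V' reduces to kg * m^2 / (A * s^3). Of the listed options, that is the dimensionality of electric potential.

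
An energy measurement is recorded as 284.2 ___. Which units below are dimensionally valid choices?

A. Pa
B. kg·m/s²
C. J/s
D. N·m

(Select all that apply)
D

energy has SI base units: kg * m^2 / s^2

Checking each option against kg * m^2 / s^2:
  A. Pa: ✗ does not match
  B. kg·m/s²: ✗ does not match
  C. J/s: ✗ does not match
  D. N·m: ✓ matches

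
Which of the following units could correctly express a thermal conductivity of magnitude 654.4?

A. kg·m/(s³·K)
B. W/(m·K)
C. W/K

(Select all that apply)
A, B

thermal conductivity has SI base units: kg * m / (s^3 * K)

Checking each option against kg * m / (s^3 * K):
  A. kg·m/(s³·K): ✓ matches
  B. W/(m·K): ✓ matches
  C. W/K: ✗ does not match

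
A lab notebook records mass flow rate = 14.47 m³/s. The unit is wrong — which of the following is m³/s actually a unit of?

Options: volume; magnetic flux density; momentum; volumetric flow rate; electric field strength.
volumetric flow rate

mass flow rate should have units dimensionally equivalent to kg / s (e.g. kg/s).
The given unit 'm³/s' reduces to m^3 / s. Of the listed options, that is the dimensionality of volumetric flow rate.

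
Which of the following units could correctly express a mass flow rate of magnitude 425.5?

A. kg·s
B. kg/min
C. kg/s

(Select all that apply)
B, C

mass flow rate has SI base units: kg / s

Checking each option against kg / s:
  A. kg·s: ✗ does not match
  B. kg/min: ✓ matches
  C. kg/s: ✓ matches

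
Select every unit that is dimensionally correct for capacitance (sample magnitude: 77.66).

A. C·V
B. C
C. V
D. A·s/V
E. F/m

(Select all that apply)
D

capacitance has SI base units: A^2 * s^4 / (kg * m^2)

Checking each option against A^2 * s^4 / (kg * m^2):
  A. C·V: ✗ does not match
  B. C: ✗ does not match
  C. V: ✗ does not match
  D. A·s/V: ✓ matches
  E. F/m: ✗ does not match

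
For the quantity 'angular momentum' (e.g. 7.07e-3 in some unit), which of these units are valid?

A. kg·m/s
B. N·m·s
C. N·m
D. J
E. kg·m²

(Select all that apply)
B

angular momentum has SI base units: kg * m^2 / s

Checking each option against kg * m^2 / s:
  A. kg·m/s: ✗ does not match
  B. N·m·s: ✓ matches
  C. N·m: ✗ does not match
  D. J: ✗ does not match
  E. kg·m²: ✗ does not match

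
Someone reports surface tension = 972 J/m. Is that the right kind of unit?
No

surface tension has SI base units: kg / s^2
J/m does NOT reduce to kg / s^2; a valid unit for surface tension would be e.g. N/m.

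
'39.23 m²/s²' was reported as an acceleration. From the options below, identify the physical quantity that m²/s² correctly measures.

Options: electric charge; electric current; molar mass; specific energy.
specific energy

acceleration should have units dimensionally equivalent to m / s^2 (e.g. m/s²).
The given unit 'm²/s²' reduces to m^2 / s^2. Of the listed options, that is the dimensionality of specific energy.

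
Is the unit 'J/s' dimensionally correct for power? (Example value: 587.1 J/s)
Yes

power has SI base units: kg * m^2 / s^3
J/s reduces to the same SI base units, so it is a valid unit for power.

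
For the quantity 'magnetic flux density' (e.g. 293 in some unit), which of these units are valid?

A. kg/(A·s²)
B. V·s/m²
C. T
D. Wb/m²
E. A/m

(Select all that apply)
A, B, C, D

magnetic flux density has SI base units: kg / (A * s^2)

Checking each option against kg / (A * s^2):
  A. kg/(A·s²): ✓ matches
  B. V·s/m²: ✓ matches
  C. T: ✓ matches
  D. Wb/m²: ✓ matches
  E. A/m: ✗ does not match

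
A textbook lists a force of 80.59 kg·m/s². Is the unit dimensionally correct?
Yes

force has SI base units: kg * m / s^2
kg·m/s² reduces to the same SI base units, so it is a valid unit for force.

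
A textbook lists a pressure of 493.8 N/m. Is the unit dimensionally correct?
No

pressure has SI base units: kg / (m * s^2)
N/m does NOT reduce to kg / (m * s^2); a valid unit for pressure would be e.g. Pa.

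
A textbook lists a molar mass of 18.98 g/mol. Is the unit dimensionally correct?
Yes

molar mass has SI base units: kg / mol
g/mol reduces to the same SI base units, so it is a valid unit for molar mass.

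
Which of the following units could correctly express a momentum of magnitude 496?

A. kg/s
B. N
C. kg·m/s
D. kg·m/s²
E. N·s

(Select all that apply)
C, E

momentum has SI base units: kg * m / s

Checking each option against kg * m / s:
  A. kg/s: ✗ does not match
  B. N: ✗ does not match
  C. kg·m/s: ✓ matches
  D. kg·m/s²: ✗ does not match
  E. N·s: ✓ matches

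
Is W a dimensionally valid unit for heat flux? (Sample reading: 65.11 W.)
No

heat flux has SI base units: kg / s^3
W does NOT reduce to kg / s^3; a valid unit for heat flux would be e.g. W/m².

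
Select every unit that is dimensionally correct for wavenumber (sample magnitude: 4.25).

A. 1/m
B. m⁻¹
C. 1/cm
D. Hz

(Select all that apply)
A, B, C

wavenumber has SI base units: 1 / m

Checking each option against 1 / m:
  A. 1/m: ✓ matches
  B. m⁻¹: ✓ matches
  C. 1/cm: ✓ matches
  D. Hz: ✗ does not match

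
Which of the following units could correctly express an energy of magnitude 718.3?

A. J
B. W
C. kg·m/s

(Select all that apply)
A

energy has SI base units: kg * m^2 / s^2

Checking each option against kg * m^2 / s^2:
  A. J: ✓ matches
  B. W: ✗ does not match
  C. kg·m/s: ✗ does not match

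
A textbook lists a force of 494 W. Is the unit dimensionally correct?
No

force has SI base units: kg * m / s^2
W does NOT reduce to kg * m / s^2; a valid unit for force would be e.g. N.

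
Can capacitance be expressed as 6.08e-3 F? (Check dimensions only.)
Yes

capacitance has SI base units: A^2 * s^4 / (kg * m^2)
F reduces to the same SI base units, so it is a valid unit for capacitance.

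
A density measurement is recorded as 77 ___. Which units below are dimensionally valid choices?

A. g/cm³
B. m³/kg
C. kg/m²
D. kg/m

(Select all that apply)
A

density has SI base units: kg / m^3

Checking each option against kg / m^3:
  A. g/cm³: ✓ matches
  B. m³/kg: ✗ does not match
  C. kg/m²: ✗ does not match
  D. kg/m: ✗ does not match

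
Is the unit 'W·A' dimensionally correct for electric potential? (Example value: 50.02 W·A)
No

electric potential has SI base units: kg * m^2 / (A * s^3)
W·A does NOT reduce to kg * m^2 / (A * s^3); a valid unit for electric potential would be e.g. V.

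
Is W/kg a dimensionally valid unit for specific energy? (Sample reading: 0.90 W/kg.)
No

specific energy has SI base units: m^2 / s^2
W/kg does NOT reduce to m^2 / s^2; a valid unit for specific energy would be e.g. J/kg.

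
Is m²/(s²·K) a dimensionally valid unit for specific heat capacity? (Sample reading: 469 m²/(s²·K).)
Yes

specific heat capacity has SI base units: m^2 / (s^2 * K)
m²/(s²·K) reduces to the same SI base units, so it is a valid unit for specific heat capacity.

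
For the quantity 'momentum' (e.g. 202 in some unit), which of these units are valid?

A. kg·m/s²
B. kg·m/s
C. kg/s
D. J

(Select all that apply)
B

momentum has SI base units: kg * m / s

Checking each option against kg * m / s:
  A. kg·m/s²: ✗ does not match
  B. kg·m/s: ✓ matches
  C. kg/s: ✗ does not match
  D. J: ✗ does not match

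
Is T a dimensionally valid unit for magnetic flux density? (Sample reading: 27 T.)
Yes

magnetic flux density has SI base units: kg / (A * s^2)
T reduces to the same SI base units, so it is a valid unit for magnetic flux density.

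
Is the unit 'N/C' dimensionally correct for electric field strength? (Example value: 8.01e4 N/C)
Yes

electric field strength has SI base units: kg * m / (A * s^3)
N/C reduces to the same SI base units, so it is a valid unit for electric field strength.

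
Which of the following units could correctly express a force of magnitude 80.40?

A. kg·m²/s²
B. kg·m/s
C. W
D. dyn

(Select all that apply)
D

force has SI base units: kg * m / s^2

Checking each option against kg * m / s^2:
  A. kg·m²/s²: ✗ does not match
  B. kg·m/s: ✗ does not match
  C. W: ✗ does not match
  D. dyn: ✓ matches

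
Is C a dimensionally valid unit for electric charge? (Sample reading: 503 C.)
Yes

electric charge has SI base units: A * s
C reduces to the same SI base units, so it is a valid unit for electric charge.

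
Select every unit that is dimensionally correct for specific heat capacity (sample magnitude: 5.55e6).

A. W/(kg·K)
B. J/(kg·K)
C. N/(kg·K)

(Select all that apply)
B

specific heat capacity has SI base units: m^2 / (s^2 * K)

Checking each option against m^2 / (s^2 * K):
  A. W/(kg·K): ✗ does not match
  B. J/(kg·K): ✓ matches
  C. N/(kg·K): ✗ does not match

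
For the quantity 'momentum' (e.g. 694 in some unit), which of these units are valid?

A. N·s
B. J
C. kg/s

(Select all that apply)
A

momentum has SI base units: kg * m / s

Checking each option against kg * m / s:
  A. N·s: ✓ matches
  B. J: ✗ does not match
  C. kg/s: ✗ does not match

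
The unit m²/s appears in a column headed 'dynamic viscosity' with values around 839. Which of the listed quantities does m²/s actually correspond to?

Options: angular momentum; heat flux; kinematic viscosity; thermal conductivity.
kinematic viscosity

dynamic viscosity should have units dimensionally equivalent to kg / (m * s) (e.g. Pa·s).
The given unit 'm²/s' reduces to m^2 / s. Of the listed options, that is the dimensionality of kinematic viscosity.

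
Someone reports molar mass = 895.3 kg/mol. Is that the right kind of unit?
Yes

molar mass has SI base units: kg / mol
kg/mol reduces to the same SI base units, so it is a valid unit for molar mass.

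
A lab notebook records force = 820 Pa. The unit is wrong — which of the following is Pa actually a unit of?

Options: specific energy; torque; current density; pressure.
pressure

force should have units dimensionally equivalent to kg * m / s^2 (e.g. N).
The given unit 'Pa' reduces to kg / (m * s^2). Of the listed options, that is the dimensionality of pressure.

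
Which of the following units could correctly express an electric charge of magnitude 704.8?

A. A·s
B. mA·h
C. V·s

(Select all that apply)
A, B

electric charge has SI base units: A * s

Checking each option against A * s:
  A. A·s: ✓ matches
  B. mA·h: ✓ matches
  C. V·s: ✗ does not match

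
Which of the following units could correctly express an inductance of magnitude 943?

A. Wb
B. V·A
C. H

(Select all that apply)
C

inductance has SI base units: kg * m^2 / (A^2 * s^2)

Checking each option against kg * m^2 / (A^2 * s^2):
  A. Wb: ✗ does not match
  B. V·A: ✗ does not match
  C. H: ✓ matches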